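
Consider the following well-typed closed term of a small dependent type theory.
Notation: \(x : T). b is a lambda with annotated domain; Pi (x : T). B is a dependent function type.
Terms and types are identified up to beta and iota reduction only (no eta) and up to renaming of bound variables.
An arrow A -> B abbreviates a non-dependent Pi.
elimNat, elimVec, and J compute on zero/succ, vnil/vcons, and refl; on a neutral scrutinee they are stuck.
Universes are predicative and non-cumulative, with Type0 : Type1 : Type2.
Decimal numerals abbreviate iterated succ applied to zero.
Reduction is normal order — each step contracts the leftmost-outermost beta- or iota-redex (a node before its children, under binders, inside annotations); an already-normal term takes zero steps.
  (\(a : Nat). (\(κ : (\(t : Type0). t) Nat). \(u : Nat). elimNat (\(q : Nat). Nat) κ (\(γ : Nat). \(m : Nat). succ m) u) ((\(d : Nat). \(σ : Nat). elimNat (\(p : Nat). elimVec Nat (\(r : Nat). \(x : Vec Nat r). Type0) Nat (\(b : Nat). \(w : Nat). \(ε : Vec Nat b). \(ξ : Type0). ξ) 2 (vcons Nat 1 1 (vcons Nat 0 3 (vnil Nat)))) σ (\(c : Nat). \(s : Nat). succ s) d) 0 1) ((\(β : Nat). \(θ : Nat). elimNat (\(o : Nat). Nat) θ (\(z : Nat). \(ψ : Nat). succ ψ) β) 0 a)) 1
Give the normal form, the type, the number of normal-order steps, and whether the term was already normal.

reduced normal form:
  2
inferred type:
  Nat
steps to reach normal form (normal order): 13
already normal: no
first contracted redex: a beta-redex


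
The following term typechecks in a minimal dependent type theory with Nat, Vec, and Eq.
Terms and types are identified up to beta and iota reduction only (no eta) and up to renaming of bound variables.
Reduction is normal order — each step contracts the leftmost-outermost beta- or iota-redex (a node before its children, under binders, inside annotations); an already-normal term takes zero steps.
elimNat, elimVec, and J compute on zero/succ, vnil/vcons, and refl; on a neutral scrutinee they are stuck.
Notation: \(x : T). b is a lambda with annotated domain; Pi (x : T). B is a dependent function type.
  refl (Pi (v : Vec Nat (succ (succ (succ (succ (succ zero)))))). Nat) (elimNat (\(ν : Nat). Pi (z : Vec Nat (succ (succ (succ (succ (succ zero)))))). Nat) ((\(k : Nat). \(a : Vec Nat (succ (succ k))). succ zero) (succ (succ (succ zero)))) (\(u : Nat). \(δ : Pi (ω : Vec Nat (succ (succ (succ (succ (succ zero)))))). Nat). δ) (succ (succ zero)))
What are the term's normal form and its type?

resulting normal form:
  refl (Pi (v : Vec Nat (succ (succ (succ (succ (succ zero)))))). Nat) (\(ν : Vec Nat (succ (succ (succ (succ (succ zero)))))). succ zero)
type:
  Eq (Pi (v : Vec Nat (succ (succ (succ (succ (succ zero)))))). Nat) (\(ν : Vec Nat (succ (succ (succ (succ (succ zero)))))). succ zero) (\(z : Vec Nat (succ (succ (succ (succ (succ zero)))))). succ zero)
observation: contracting an elimNat iota-redex first, the term normalizes in 8 steps.


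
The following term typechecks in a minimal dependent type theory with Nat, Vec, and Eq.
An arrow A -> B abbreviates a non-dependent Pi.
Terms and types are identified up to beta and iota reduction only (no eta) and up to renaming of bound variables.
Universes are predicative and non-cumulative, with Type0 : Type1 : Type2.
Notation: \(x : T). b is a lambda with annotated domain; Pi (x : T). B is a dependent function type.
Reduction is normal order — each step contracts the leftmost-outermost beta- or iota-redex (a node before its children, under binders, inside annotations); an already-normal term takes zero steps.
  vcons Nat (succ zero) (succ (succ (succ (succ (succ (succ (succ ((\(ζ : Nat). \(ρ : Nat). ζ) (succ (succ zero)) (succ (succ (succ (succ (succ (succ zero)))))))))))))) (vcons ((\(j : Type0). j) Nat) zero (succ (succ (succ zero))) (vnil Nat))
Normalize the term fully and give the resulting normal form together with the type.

reduced normal form:
  vcons Nat (succ zero) (succ (succ (succ (succ (succ (succ (succ (succ (succ zero))))))))) (vcons Nat zero (succ (succ (succ zero))) (vnil Nat))
inferred type:
  Vec Nat (succ (succ zero))
observation: the leftmost-outermost redex is a beta-redex, and normalization takes 3 steps.


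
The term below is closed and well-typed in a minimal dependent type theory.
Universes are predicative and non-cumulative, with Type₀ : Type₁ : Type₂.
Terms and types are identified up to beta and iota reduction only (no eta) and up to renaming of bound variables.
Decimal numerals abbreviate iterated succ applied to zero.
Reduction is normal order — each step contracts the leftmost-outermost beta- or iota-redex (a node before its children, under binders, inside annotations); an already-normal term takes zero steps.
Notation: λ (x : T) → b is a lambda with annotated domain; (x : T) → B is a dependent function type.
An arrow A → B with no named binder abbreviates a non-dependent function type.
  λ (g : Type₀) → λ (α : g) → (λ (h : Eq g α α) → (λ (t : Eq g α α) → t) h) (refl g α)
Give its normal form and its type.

normal form:
  λ (g : Type₀) → λ (α : g) → refl g α
inferred type:
  (g : Type₀) → (α : g) → Eq g α α
observation: reduction starts at a beta-redex, and 2 normal-order steps reach the normal form.


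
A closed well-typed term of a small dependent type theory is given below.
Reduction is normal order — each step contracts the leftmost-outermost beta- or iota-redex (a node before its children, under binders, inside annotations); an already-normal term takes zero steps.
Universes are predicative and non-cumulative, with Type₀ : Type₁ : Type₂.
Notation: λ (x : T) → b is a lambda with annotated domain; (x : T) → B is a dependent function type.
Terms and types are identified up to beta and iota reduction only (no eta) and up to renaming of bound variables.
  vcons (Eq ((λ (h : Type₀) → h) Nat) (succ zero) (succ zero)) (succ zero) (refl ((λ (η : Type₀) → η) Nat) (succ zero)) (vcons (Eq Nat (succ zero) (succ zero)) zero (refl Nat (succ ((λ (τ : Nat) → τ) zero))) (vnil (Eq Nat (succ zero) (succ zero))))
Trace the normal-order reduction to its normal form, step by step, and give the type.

normal-order reduction sequence:
  vcons (Eq ((λ (h : Type₀) → h) Nat) (succ zero) (succ zero)) (succ zero) (refl ((λ (η : Type₀) → η) Nat) (succ zero)) (vcons (Eq Nat (succ zero) (succ zero)) zero (refl Nat (succ ((λ (τ : Nat) → τ) zero))) (vnil (Eq Nat (succ zero) (succ zero))))
  ~> vcons (Eq Nat (succ zero) (succ zero)) (succ zero) (refl ((λ (h : Type₀) → h) Nat) (succ zero)) (vcons (Eq Nat (succ zero) (succ zero)) zero (refl Nat (succ ((λ (η : Nat) → η) zero))) (vnil (Eq Nat (succ zero) (succ zero))))
  ~> vcons (Eq Nat (succ zero) (succ zero)) (succ zero) (refl Nat (succ zero)) (vcons (Eq Nat (succ zero) (succ zero)) zero (refl Nat (succ ((λ (h : Nat) → h) zero))) (vnil (Eq Nat (succ zero) (succ zero))))
  ~> vcons (Eq Nat (succ zero) (succ zero)) (succ zero) (refl Nat (succ zero)) (vcons (Eq Nat (succ zero) (succ zero)) zero (refl Nat (succ zero)) (vnil (Eq Nat (succ zero) (succ zero))))
the term's type:
  Vec (Eq Nat (succ zero) (succ zero)) (succ (succ zero))


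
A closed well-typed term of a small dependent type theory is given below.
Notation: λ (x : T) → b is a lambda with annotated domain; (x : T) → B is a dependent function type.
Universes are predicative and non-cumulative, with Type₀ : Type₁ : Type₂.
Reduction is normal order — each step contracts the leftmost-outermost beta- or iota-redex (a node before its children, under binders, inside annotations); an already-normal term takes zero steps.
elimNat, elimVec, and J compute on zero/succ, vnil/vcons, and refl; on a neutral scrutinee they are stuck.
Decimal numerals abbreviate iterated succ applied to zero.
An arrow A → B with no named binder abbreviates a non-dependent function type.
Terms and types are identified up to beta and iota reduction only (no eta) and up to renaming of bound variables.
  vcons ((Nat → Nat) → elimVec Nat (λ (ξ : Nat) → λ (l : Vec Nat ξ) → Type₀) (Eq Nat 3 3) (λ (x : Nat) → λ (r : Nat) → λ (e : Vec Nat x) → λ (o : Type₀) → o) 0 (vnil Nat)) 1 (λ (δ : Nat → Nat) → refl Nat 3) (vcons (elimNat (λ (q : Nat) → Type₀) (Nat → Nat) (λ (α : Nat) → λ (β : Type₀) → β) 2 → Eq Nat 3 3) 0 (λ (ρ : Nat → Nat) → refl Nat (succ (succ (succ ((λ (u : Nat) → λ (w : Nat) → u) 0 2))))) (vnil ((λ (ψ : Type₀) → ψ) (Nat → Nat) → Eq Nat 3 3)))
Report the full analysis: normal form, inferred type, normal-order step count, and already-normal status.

reduced normal form:
  vcons ((Nat → Nat) → Eq Nat 3 3) 1 (λ (ξ : Nat → Nat) → refl Nat 3) (vcons ((Nat → Nat) → Eq Nat 3 3) 0 (λ (l : Nat → Nat) → refl Nat 3) (vnil ((Nat → Nat) → Eq Nat 3 3)))
type:
  Vec ((Nat → Nat) → Eq Nat 3 3) 2
steps to reach normal form (normal order): 11
already normal: no
first redex: an elimVec iota-redex


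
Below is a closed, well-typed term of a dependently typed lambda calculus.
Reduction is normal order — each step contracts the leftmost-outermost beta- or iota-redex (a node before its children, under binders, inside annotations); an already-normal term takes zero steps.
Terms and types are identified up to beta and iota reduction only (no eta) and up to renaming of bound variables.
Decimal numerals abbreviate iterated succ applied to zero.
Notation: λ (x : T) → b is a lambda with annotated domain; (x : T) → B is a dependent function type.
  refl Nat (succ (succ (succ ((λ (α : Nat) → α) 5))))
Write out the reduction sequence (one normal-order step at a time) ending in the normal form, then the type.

normal-order reduction sequence:
  refl Nat (succ (succ (succ ((λ (α : Nat) → α) 5))))
  ~> refl Nat 8
the term's type:
  Eq Nat 8 8


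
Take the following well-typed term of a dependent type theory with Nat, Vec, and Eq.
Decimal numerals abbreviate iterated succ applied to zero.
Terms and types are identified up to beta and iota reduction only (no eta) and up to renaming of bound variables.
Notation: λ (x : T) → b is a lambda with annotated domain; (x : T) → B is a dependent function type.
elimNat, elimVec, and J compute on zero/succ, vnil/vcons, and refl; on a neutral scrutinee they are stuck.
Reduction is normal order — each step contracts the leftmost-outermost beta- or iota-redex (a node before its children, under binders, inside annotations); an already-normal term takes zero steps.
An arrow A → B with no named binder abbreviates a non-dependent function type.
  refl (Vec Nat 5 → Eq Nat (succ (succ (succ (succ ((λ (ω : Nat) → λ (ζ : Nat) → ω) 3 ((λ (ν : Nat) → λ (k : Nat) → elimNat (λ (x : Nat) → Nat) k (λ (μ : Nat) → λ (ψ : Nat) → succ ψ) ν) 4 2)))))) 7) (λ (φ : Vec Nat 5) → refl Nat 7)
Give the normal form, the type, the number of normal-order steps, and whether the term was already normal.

normal form:
  refl (Vec Nat 5 → Eq Nat 7 7) (λ (ω : Vec Nat 5) → refl Nat 7)
inferred type:
  Eq (Vec Nat 5 → Eq Nat 7 7) (λ (ω : Vec Nat 5) → refl Nat 7) (λ (ζ : Vec Nat 5) → refl Nat 7)
normal-order step count: 2
term was already normal: no
first contracted redex: a beta-redex


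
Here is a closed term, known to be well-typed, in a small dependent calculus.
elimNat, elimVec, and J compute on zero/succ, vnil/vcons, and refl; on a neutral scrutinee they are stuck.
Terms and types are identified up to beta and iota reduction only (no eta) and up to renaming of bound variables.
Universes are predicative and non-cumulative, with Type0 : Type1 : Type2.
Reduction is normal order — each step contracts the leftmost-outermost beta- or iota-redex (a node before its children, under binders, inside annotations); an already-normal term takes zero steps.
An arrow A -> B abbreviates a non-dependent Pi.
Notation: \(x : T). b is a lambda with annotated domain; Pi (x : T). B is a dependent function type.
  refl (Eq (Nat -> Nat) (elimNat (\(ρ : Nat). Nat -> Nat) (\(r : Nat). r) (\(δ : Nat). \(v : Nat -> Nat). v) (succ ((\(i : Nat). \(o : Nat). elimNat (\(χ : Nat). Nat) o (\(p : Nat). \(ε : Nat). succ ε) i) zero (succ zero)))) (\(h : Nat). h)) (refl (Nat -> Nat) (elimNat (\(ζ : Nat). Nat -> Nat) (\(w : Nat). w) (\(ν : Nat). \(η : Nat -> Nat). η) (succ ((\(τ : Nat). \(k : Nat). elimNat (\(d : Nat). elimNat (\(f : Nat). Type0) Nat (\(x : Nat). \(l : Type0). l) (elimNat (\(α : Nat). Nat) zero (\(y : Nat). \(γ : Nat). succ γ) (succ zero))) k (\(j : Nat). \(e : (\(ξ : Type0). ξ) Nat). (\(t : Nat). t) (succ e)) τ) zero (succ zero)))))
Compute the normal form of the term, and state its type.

normal form:
  refl (Eq (Nat -> Nat) (\(ρ : Nat). ρ) (\(r : Nat). r)) (refl (Nat -> Nat) (\(δ : Nat). δ))
type:
  Eq (Eq (Nat -> Nat) (\(ρ : Nat). ρ) (\(r : Nat). r)) (refl (Nat -> Nat) (\(δ : Nat). δ)) (refl (Nat -> Nat) (\(v : Nat). v))


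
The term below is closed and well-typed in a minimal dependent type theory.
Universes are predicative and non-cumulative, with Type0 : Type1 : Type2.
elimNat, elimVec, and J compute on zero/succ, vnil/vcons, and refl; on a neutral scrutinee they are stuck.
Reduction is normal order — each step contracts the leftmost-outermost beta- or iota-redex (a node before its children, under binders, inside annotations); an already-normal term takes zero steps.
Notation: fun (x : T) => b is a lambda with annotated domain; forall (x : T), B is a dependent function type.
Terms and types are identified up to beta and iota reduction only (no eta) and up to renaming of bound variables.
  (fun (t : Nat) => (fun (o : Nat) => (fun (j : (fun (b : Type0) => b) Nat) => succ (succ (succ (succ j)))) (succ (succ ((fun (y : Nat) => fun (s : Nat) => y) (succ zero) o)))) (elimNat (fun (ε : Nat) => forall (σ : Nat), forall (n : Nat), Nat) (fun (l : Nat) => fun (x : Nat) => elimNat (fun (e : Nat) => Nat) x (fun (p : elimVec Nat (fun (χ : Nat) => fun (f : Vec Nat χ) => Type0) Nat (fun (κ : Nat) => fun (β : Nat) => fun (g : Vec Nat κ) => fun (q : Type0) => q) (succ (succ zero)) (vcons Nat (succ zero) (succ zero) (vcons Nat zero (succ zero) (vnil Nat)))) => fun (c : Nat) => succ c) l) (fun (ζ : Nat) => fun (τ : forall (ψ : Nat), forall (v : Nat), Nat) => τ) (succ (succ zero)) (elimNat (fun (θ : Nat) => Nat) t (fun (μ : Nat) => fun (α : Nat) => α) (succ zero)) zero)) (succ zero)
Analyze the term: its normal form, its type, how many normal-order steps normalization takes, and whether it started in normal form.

normal form:
  succ (succ (succ (succ (succ (succ (succ zero))))))
inferred type:
  Nat
reduction steps (normal order): 5
already normal: no
first contracted redex: a beta-redex


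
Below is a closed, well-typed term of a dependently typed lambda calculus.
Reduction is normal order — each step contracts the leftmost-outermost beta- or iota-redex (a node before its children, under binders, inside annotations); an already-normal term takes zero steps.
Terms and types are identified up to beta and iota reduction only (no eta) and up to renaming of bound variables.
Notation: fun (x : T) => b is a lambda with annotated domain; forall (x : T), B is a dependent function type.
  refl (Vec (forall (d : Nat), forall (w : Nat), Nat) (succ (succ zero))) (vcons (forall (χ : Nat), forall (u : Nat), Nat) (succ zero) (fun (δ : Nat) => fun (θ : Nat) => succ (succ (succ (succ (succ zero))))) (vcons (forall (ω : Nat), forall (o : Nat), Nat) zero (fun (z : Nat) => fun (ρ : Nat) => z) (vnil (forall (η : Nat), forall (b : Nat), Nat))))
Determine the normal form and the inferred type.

normal form:
  refl (Vec (forall (d : Nat), forall (w : Nat), Nat) (succ (succ zero))) (vcons (forall (χ : Nat), forall (u : Nat), Nat) (succ zero) (fun (δ : Nat) => fun (θ : Nat) => succ (succ (succ (succ (succ zero))))) (vcons (forall (ω : Nat), forall (o : Nat), Nat) zero (fun (z : Nat) => fun (ρ : Nat) => z) (vnil (forall (η : Nat), forall (b : Nat), Nat))))
type:
  Eq (Vec (forall (d : Nat), forall (w : Nat), Nat) (succ (succ zero))) (vcons (forall (χ : Nat), forall (u : Nat), Nat) (succ zero) (fun (δ : Nat) => fun (θ : Nat) => succ (succ (succ (succ (succ zero))))) (vcons (forall (ω : Nat), forall (o : Nat), Nat) zero (fun (z : Nat) => fun (ρ : Nat) => z) (vnil (forall (η : Nat), forall (b : Nat), Nat)))) (vcons (forall (φ : Nat), forall (l : Nat), Nat) (succ zero) (fun (y : Nat) => fun (i : Nat) => succ (succ (succ (succ (succ zero))))) (vcons (forall (s : Nat), forall (τ : Nat), Nat) zero (fun (v : Nat) => fun (a : Nat) => v) (vnil (forall (m : Nat), forall (x : Nat), Nat))))
observation: no redex remains anywhere in the term; it is its own normal form.


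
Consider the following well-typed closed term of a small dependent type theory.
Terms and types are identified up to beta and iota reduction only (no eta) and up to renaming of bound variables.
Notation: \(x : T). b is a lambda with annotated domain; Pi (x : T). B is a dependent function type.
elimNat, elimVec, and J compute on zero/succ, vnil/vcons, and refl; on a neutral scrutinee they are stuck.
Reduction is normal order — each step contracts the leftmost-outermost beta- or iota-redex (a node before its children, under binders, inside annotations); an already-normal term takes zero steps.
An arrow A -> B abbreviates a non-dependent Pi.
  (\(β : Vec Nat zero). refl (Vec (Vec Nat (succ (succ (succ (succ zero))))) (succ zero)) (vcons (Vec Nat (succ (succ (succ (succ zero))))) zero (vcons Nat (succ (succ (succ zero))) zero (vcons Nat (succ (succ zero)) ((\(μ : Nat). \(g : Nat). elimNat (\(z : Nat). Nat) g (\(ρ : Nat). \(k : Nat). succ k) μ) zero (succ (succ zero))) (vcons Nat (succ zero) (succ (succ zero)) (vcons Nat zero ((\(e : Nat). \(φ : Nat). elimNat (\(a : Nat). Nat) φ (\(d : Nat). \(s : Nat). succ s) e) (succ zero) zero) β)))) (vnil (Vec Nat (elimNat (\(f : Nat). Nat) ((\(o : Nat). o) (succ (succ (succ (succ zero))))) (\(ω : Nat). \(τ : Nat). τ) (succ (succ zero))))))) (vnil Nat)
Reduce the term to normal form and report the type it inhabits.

normal form:
  refl (Vec (Vec Nat (succ (succ (succ (succ zero))))) (succ zero)) (vcons (Vec Nat (succ (succ (succ (succ zero))))) zero (vcons Nat (succ (succ (succ zero))) zero (vcons Nat (succ (succ zero)) (succ (succ zero)) (vcons Nat (succ zero) (succ (succ zero)) (vcons Nat zero (succ zero) (vnil Nat))))) (vnil (Vec Nat (succ (succ (succ (succ zero)))))))
the term's type:
  Eq (Vec (Vec Nat (succ (succ (succ (succ zero))))) (succ zero)) (vcons (Vec Nat (succ (succ (succ (succ zero))))) zero (vcons Nat (succ (succ (succ zero))) zero (vcons Nat (succ (succ zero)) (succ (succ zero)) (vcons Nat (succ zero) (succ (succ zero)) (vcons Nat zero (succ zero) (vnil Nat))))) (vnil (Vec Nat (succ (succ (succ (succ zero))))))) (vcons (Vec Nat (succ (succ (succ (succ zero))))) zero (vcons Nat (succ (succ (succ zero))) zero (vcons Nat (succ (succ zero)) (succ (succ zero)) (vcons Nat (succ zero) (succ (succ zero)) (vcons Nat zero (succ zero) (vnil Nat))))) (vnil (Vec Nat (succ (succ (succ (succ zero)))))))


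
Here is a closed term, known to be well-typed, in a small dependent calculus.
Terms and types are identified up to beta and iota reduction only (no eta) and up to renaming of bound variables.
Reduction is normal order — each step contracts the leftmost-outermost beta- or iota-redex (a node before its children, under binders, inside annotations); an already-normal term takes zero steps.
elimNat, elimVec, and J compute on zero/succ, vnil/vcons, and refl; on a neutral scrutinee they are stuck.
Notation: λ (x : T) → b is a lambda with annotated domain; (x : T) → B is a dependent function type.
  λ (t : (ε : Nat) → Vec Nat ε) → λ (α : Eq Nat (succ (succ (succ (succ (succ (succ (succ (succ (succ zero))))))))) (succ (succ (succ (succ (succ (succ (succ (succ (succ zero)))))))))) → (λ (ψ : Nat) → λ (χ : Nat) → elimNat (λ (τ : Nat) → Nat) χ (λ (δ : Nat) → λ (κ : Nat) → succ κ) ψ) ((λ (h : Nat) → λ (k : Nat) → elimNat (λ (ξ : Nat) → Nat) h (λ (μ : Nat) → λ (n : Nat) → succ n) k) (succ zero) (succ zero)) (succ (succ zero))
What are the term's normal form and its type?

reduced normal form:
  λ (t : (ε : Nat) → Vec Nat ε) → λ (α : Eq Nat (succ (succ (succ (succ (succ (succ (succ (succ (succ zero))))))))) (succ (succ (succ (succ (succ (succ (succ (succ (succ zero)))))))))) → succ (succ (succ (succ zero)))
the term's type:
  (t : (ε : Nat) → Vec Nat ε) → (α : Eq Nat (succ (succ (succ (succ (succ (succ (succ (succ (succ zero))))))))) (succ (succ (succ (succ (succ (succ (succ (succ (succ zero)))))))))) → Nat
observation: normalization takes exactly 15 steps under the normal-order strategy.


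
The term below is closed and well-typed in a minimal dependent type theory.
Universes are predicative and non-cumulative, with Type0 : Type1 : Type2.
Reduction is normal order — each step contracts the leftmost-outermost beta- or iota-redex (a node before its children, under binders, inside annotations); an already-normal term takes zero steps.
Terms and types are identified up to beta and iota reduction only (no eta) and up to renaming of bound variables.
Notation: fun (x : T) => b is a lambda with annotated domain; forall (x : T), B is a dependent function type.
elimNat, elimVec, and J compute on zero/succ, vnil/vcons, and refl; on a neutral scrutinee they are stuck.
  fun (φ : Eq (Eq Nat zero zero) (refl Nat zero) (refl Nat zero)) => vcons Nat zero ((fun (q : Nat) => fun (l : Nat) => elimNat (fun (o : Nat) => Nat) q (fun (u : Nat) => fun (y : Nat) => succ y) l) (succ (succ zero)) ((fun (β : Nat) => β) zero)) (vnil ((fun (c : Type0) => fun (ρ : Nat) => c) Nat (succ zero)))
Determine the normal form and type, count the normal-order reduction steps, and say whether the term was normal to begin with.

resulting normal form:
  fun (φ : Eq (Eq Nat zero zero) (refl Nat zero) (refl Nat zero)) => vcons Nat zero (succ (succ zero)) (vnil Nat)
the term's type:
  forall (φ : Eq (Eq Nat zero zero) (refl Nat zero) (refl Nat zero)), Vec Nat (succ zero)
reduction steps (normal order): 6
started in normal form: no
first contracted redex: a beta-redex


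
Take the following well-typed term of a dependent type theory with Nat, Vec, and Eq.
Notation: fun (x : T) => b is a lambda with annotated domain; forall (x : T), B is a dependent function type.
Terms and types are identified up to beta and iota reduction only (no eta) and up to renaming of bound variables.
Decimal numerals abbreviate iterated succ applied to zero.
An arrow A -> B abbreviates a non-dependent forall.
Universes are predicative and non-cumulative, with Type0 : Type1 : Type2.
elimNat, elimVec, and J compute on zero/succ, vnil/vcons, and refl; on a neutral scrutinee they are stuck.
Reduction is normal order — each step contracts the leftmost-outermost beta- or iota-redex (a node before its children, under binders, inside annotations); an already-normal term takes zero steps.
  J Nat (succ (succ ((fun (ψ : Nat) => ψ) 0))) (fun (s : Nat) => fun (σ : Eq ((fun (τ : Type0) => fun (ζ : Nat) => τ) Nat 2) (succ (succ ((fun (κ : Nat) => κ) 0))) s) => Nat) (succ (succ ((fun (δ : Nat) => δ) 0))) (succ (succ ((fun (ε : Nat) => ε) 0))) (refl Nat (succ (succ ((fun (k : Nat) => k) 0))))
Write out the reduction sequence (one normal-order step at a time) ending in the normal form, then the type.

normal-order reduction:
  J Nat (succ (succ ((fun (ψ : Nat) => ψ) 0))) (fun (s : Nat) => fun (σ : Eq ((fun (τ : Type0) => fun (ζ : Nat) => τ) Nat 2) (succ (succ ((fun (κ : Nat) => κ) 0))) s) => Nat) (succ (succ ((fun (δ : Nat) => δ) 0))) (succ (succ ((fun (ε : Nat) => ε) 0))) (refl Nat (succ (succ ((fun (k : Nat) => k) 0))))
  ~> succ (succ ((fun (ψ : Nat) => ψ) 0))
  ~> 2
inferred type:
  Nat


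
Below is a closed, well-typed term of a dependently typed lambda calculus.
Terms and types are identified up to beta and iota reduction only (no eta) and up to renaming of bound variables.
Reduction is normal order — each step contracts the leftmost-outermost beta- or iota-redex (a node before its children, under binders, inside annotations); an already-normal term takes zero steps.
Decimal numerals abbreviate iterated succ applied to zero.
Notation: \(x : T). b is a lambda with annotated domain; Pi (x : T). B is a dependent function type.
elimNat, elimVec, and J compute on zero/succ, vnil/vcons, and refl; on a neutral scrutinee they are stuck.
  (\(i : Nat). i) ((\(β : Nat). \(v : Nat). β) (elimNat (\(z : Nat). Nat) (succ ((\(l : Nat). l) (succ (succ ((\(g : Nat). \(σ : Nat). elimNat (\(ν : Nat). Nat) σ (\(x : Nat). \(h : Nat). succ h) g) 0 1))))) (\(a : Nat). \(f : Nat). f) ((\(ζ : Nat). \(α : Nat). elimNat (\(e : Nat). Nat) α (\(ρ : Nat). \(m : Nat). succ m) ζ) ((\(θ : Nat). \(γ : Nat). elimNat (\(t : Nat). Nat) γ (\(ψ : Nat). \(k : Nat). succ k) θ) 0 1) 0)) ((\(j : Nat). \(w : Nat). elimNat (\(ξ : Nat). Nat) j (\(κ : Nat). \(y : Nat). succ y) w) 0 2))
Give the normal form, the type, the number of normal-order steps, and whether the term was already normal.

resulting normal form:
  4
the term's type:
  Nat
normal-order step count: 20
already normal: no
first redex: a beta-redex


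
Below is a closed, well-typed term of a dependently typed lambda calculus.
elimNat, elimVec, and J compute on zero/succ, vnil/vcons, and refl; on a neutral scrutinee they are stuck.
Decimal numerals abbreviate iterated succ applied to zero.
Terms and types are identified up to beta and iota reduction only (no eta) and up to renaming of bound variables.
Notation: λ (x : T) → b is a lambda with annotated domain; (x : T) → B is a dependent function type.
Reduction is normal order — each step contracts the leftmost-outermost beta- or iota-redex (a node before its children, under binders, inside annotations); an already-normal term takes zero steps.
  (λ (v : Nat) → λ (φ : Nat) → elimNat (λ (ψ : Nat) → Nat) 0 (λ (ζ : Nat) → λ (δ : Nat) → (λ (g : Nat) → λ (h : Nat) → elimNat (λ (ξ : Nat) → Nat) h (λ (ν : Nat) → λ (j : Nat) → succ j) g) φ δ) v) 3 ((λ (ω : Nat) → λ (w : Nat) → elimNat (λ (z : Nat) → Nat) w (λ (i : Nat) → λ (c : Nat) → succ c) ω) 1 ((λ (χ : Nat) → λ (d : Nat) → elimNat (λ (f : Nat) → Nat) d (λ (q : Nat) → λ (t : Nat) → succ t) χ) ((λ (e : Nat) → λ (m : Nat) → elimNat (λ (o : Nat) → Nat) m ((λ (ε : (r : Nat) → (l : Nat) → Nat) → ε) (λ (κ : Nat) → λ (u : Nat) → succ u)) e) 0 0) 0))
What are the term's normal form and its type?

reduced normal form:
  3
inferred type:
  Nat


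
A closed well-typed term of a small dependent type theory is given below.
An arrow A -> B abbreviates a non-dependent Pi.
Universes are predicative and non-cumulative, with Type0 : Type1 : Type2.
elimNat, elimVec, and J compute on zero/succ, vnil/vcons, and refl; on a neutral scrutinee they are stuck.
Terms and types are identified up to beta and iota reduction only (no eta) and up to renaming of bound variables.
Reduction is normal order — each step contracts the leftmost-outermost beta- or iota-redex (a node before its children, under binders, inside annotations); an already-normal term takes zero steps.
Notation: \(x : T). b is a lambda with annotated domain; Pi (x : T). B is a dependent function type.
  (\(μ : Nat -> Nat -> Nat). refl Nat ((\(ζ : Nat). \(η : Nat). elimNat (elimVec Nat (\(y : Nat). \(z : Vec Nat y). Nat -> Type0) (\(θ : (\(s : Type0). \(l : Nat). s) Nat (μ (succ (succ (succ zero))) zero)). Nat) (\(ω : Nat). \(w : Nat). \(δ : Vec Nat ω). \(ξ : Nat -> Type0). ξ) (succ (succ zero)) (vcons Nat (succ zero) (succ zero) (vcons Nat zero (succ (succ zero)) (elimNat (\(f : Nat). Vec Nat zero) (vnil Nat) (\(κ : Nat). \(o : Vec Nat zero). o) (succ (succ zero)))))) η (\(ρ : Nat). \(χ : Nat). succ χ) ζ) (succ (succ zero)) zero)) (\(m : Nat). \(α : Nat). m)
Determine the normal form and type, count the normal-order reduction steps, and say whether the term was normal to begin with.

reduced normal form:
  refl Nat (succ (succ zero))
type:
  Eq Nat (succ (succ zero)) (succ (succ zero))
normal-order step count: 10
term was already normal: no
first redex: a beta-redex


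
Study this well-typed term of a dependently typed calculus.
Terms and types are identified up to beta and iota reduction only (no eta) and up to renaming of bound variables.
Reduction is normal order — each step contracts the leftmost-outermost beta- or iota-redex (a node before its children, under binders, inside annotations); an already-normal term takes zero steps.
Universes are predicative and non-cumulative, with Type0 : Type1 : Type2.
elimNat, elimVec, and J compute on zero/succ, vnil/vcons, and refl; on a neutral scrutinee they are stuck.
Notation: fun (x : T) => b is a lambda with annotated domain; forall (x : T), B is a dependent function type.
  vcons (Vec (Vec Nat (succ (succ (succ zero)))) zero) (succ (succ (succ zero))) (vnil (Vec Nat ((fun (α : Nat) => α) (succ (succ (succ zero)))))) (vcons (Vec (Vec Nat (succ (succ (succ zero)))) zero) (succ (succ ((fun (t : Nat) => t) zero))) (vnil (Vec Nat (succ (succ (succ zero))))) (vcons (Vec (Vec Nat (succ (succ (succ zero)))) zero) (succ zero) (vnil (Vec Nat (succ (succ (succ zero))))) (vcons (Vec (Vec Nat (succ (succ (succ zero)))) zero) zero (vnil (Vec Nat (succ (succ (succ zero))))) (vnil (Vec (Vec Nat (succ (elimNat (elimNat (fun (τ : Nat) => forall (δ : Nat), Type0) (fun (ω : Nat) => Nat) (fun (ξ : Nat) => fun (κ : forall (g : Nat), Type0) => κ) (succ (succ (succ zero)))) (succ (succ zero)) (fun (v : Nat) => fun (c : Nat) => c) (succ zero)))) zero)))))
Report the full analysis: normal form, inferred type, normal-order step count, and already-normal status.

normal form:
  vcons (Vec (Vec Nat (succ (succ (succ zero)))) zero) (succ (succ (succ zero))) (vnil (Vec Nat (succ (succ (succ zero))))) (vcons (Vec (Vec Nat (succ (succ (succ zero)))) zero) (succ (succ zero)) (vnil (Vec Nat (succ (succ (succ zero))))) (vcons (Vec (Vec Nat (succ (succ (succ zero)))) zero) (succ zero) (vnil (Vec Nat (succ (succ (succ zero))))) (vcons (Vec (Vec Nat (succ (succ (succ zero)))) zero) zero (vnil (Vec Nat (succ (succ (succ zero))))) (vnil (Vec (Vec Nat (succ (succ (succ zero)))) zero)))))
inferred type:
  Vec (Vec (Vec Nat (succ (succ (succ zero)))) zero) (succ (succ (succ (succ zero))))
steps to reach normal form (normal order): 6
already normal: no
first contracted redex: a beta-redex


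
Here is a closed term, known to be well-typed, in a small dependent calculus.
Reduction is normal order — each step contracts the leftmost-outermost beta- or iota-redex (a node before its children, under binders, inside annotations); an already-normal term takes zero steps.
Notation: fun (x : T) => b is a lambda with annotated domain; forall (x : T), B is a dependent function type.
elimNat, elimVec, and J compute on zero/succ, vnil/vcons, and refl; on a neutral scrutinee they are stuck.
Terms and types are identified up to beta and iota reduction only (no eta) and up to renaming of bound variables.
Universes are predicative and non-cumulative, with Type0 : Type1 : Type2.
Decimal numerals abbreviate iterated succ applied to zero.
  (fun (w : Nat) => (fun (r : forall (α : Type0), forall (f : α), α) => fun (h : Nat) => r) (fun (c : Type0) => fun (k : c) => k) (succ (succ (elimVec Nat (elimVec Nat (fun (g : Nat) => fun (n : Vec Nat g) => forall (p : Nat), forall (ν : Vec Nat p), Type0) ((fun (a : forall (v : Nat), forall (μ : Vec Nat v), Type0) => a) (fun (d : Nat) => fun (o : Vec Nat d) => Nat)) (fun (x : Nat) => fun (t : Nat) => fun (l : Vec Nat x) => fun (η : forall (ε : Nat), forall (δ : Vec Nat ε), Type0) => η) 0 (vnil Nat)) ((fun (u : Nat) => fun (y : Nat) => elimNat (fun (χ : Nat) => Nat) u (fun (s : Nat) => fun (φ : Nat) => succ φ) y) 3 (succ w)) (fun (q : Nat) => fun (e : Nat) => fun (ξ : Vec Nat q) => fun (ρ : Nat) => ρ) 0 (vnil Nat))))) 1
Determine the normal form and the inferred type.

normal form:
  fun (w : Type0) => fun (r : w) => r
type:
  forall (w : Type0), forall (r : w), w


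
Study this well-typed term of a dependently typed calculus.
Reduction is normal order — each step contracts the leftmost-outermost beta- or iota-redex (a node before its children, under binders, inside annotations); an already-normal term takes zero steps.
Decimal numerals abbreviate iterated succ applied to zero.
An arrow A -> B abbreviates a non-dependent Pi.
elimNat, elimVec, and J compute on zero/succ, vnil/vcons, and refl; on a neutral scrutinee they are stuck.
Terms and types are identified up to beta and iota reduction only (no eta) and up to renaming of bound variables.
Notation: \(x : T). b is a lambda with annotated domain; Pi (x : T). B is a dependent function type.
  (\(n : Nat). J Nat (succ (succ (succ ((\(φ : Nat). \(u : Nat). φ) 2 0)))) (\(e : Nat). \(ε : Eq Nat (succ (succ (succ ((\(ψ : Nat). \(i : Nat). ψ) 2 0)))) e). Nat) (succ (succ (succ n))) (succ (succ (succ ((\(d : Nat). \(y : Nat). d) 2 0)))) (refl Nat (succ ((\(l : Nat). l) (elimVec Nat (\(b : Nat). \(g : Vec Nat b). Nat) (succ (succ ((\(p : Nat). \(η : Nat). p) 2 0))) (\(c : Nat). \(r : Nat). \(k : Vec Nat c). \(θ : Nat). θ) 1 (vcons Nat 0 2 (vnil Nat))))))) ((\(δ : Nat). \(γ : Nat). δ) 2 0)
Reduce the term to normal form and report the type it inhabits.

resulting normal form:
  5
the term's type:
  Nat


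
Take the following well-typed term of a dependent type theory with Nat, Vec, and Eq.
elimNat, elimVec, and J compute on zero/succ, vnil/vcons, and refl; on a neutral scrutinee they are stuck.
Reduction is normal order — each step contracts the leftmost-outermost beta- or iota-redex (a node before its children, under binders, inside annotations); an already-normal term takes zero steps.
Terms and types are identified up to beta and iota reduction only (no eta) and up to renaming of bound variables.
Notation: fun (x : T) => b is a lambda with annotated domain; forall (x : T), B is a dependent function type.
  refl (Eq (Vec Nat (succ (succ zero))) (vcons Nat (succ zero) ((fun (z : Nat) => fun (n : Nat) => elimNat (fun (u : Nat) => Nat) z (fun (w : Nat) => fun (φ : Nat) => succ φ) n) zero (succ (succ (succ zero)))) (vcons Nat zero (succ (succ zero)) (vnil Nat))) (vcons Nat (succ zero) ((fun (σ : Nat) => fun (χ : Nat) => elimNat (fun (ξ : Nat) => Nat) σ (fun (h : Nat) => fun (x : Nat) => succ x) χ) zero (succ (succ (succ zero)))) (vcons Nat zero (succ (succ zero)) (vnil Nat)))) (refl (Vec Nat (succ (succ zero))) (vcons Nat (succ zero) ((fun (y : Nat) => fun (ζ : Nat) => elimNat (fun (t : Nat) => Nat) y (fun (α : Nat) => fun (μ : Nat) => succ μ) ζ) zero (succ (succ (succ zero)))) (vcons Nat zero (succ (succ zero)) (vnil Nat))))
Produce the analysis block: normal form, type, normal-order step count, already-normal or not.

resulting normal form:
  refl (Eq (Vec Nat (succ (succ zero))) (vcons Nat (succ zero) (succ (succ (succ zero))) (vcons Nat zero (succ (succ zero)) (vnil Nat))) (vcons Nat (succ zero) (succ (succ (succ zero))) (vcons Nat zero (succ (succ zero)) (vnil Nat)))) (refl (Vec Nat (succ (succ zero))) (vcons Nat (succ zero) (succ (succ (succ zero))) (vcons Nat zero (succ (succ zero)) (vnil Nat))))
inferred type:
  Eq (Eq (Vec Nat (succ (succ zero))) (vcons Nat (succ zero) (succ (succ (succ zero))) (vcons Nat zero (succ (succ zero)) (vnil Nat))) (vcons Nat (succ zero) (succ (succ (succ zero))) (vcons Nat zero (succ (succ zero)) (vnil Nat)))) (refl (Vec Nat (succ (succ zero))) (vcons Nat (succ zero) (succ (succ (succ zero))) (vcons Nat zero (succ (succ zero)) (vnil Nat)))) (refl (Vec Nat (succ (succ zero))) (vcons Nat (succ zero) (succ (succ (succ zero))) (vcons Nat zero (succ (succ zero)) (vnil Nat))))
steps to reach normal form (normal order): 36
already normal: no
first redex: a beta-redex


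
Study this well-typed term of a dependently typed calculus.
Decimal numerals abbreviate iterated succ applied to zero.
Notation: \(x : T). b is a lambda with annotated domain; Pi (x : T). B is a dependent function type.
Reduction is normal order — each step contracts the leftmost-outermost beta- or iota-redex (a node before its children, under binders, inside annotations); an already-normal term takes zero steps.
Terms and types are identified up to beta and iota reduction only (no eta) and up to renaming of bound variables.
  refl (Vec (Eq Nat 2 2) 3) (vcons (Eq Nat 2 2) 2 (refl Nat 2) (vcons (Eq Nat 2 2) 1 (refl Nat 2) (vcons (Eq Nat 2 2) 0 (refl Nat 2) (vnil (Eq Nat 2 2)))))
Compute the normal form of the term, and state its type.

reduced normal form:
  refl (Vec (Eq Nat 2 2) 3) (vcons (Eq Nat 2 2) 2 (refl Nat 2) (vcons (Eq Nat 2 2) 1 (refl Nat 2) (vcons (Eq Nat 2 2) 0 (refl Nat 2) (vnil (Eq Nat 2 2)))))
inferred type:
  Eq (Vec (Eq Nat 2 2) 3) (vcons (Eq Nat 2 2) 2 (refl Nat 2) (vcons (Eq Nat 2 2) 1 (refl Nat 2) (vcons (Eq Nat 2 2) 0 (refl Nat 2) (vnil (Eq Nat 2 2))))) (vcons (Eq Nat 2 2) 2 (refl Nat 2) (vcons (Eq Nat 2 2) 1 (refl Nat 2) (vcons (Eq Nat 2 2) 0 (refl Nat 2) (vnil (Eq Nat 2 2)))))
observation: no redex remains anywhere in the term; it is its own normal form.


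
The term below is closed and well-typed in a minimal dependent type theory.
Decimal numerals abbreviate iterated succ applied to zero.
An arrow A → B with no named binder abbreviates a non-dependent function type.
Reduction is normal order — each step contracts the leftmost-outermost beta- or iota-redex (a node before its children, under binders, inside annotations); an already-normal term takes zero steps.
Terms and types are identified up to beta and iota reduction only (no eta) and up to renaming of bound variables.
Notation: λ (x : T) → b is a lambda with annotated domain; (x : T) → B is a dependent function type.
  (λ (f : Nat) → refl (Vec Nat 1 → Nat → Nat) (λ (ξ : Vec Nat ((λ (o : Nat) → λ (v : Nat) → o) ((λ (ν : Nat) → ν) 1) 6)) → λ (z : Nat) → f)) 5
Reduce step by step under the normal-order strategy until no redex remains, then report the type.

normal-order reduction:
  (λ (f : Nat) → refl (Vec Nat 1 → Nat → Nat) (λ (ξ : Vec Nat ((λ (o : Nat) → λ (v : Nat) → o) ((λ (ν : Nat) → ν) 1) 6)) → λ (z : Nat) → f)) 5
  ~> refl (Vec Nat 1 → Nat → Nat) (λ (f : Vec Nat ((λ (ξ : Nat) → λ (o : Nat) → ξ) ((λ (v : Nat) → v) 1) 6)) → λ (ν : Nat) → 5)
  ~> refl (Vec Nat 1 → Nat → Nat) (λ (f : Vec Nat ((λ (ξ : Nat) → (λ (o : Nat) → o) 1) 6)) → λ (v : Nat) → 5)
  ~> refl (Vec Nat 1 → Nat → Nat) (λ (f : Vec Nat ((λ (ξ : Nat) → ξ) 1)) → λ (o : Nat) → 5)
  ~> refl (Vec Nat 1 → Nat → Nat) (λ (f : Vec Nat 1) → λ (ξ : Nat) → 5)
inferred type:
  Eq (Vec Nat 1 → Nat → Nat) (λ (f : Vec Nat 1) → λ (ξ : Nat) → 5) (λ (o : Vec Nat 1) → λ (v : Nat) → 5)


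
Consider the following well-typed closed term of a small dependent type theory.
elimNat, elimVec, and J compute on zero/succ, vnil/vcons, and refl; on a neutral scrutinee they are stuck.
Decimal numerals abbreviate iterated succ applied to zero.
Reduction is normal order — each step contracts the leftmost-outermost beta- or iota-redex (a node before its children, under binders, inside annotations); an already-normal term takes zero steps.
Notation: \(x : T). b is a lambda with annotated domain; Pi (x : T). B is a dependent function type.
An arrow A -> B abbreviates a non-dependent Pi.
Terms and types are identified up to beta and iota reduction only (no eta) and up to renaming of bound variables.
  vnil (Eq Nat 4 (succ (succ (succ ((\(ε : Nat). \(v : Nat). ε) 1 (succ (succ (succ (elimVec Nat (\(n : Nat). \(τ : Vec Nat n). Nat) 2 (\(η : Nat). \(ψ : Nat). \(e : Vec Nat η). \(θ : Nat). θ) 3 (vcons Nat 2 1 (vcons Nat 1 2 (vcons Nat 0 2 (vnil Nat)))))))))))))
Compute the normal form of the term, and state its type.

normal form:
  vnil (Eq Nat 4 4)
the term's type:
  Vec (Eq Nat 4 4) 0


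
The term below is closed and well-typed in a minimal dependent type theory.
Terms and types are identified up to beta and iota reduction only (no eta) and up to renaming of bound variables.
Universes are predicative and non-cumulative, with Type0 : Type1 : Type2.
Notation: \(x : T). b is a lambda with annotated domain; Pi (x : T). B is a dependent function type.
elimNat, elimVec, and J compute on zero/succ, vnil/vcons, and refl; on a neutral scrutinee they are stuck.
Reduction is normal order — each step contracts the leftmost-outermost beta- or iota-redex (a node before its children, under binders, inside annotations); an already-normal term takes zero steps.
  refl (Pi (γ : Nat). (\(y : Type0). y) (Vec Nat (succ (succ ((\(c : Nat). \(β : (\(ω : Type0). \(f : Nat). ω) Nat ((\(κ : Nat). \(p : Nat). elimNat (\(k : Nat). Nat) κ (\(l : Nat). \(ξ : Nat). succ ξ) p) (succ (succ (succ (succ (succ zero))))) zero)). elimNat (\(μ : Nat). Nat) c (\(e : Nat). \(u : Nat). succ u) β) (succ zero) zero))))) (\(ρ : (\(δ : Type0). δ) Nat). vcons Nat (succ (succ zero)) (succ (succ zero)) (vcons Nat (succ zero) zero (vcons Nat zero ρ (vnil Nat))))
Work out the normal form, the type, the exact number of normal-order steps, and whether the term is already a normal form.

reduced normal form:
  refl (Pi (γ : Nat). Vec Nat (succ (succ (succ zero)))) (\(y : Nat). vcons Nat (succ (succ zero)) (succ (succ zero)) (vcons Nat (succ zero) zero (vcons Nat zero y (vnil Nat))))
inferred type:
  Eq (Pi (γ : Nat). Vec Nat (succ (succ (succ zero)))) (\(y : Nat). vcons Nat (succ (succ zero)) (succ (succ zero)) (vcons Nat (succ zero) zero (vcons Nat zero y (vnil Nat)))) (\(c : Nat). vcons Nat (succ (succ zero)) (succ (succ zero)) (vcons Nat (succ zero) zero (vcons Nat zero c (vnil Nat))))
normal-order step count: 5
term was already normal: no
first contracted redex: a beta-redex
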